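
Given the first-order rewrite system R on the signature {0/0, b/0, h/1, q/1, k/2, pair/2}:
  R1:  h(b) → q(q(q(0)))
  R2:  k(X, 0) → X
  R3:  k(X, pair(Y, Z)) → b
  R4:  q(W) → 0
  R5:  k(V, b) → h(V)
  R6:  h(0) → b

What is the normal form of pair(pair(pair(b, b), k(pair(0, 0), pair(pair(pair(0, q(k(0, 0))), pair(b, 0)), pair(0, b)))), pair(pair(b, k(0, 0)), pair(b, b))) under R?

1. pair(pair(pair(b, b), k(pair(0, 0), pair(pair(pair(0, q(k(0, 0))), pair(b, 0)), pair(0, b)))), pair(pair(b, k(0, 0)), pair(b, b)))  →  pair(pair(pair(b, b), b), pair(pair(b, k(0, 0)), pair(b, b)))   [R3 at 1.2]
2. pair(pair(pair(b, b), b), pair(pair(b, k(0, 0)), pair(b, b)))  →  pair(pair(pair(b, b), b), pair(pair(b, 0), pair(b, b)))   [R2 at 2.1.2]

pair(pair(pair(b, b), b), pair(pair(b, 0), pair(b, b)))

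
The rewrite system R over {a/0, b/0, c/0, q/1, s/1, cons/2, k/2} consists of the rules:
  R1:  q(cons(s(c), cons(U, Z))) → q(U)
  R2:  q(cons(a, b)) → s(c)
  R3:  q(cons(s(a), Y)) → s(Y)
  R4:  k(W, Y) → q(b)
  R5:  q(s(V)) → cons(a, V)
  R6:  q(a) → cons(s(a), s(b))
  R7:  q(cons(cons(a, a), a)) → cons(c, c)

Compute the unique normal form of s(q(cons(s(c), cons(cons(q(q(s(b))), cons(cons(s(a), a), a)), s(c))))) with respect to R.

s(s(a))

1. s(q(cons(s(c), cons(cons(q(q(s(b))), cons(cons(s(a), a), a)), s(c)))))  →  s(q(cons(q(q(s(b))), cons(cons(s(a), a), a))))   [R1 at 1]
2. s(q(cons(q(q(s(b))), cons(cons(s(a), a), a))))  →  s(q(cons(q(cons(a, b)), cons(cons(s(a), a), a))))   [R5 at 1.1.1.1]
3. s(q(cons(q(cons(a, b)), cons(cons(s(a), a), a))))  →  s(q(cons(s(c), cons(cons(s(a), a), a))))   [R2 at 1.1.1]
4. s(q(cons(s(c), cons(cons(s(a), a), a))))  →  s(q(cons(s(a), a)))   [R1 at 1]
5. s(q(cons(s(a), a)))  →  s(s(a))   [R3 at 1]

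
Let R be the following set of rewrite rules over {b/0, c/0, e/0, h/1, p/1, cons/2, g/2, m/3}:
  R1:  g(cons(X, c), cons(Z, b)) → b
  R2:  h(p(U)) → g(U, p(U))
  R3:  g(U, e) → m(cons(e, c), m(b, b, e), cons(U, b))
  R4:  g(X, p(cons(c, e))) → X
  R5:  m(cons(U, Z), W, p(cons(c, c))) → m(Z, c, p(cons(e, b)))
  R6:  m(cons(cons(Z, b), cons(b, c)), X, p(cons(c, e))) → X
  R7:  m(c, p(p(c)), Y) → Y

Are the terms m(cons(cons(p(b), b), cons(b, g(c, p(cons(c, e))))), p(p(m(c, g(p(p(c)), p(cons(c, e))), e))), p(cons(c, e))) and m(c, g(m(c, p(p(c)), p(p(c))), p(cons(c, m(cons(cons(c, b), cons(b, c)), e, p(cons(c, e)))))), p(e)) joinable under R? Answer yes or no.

no — NF(t₁) = p(p(e)), NF(t₂) = p(e)

Reduce t₁ = m(cons(cons(p(b), b), cons(b, g(c, p(cons(c, e))))), p(p(m(c, g(p(p(c)), p(cons(c, e))), e))), p(cons(c, e))):
1. m(cons(cons(p(b), b), cons(b, g(c, p(cons(c, e))))), p(p(m(c, g(p(p(c)), p(cons(c, e))), e))), p(cons(c, e)))  →  m(cons(cons(p(b), b), cons(b, c)), p(p(m(c, g(p(p(c)), p(cons(c, e))), e))), p(cons(c, e)))   [R4 at 1.2.2]
2. m(cons(cons(p(b), b), cons(b, c)), p(p(m(c, g(p(p(c)), p(cons(c, e))), e))), p(cons(c, e)))  →  p(p(m(c, g(p(p(c)), p(cons(c, e))), e)))   [R6 at ε]
3. p(p(m(c, g(p(p(c)), p(cons(c, e))), e)))  →  p(p(m(c, p(p(c)), e)))   [R4 at 1.1.2]
4. p(p(m(c, p(p(c)), e)))  →  p(p(e))   [R7 at 1.1]

Reduce t₂ = m(c, g(m(c, p(p(c)), p(p(c))), p(cons(c, m(cons(cons(c, b), cons(b, c)), e, p(cons(c, e)))))), p(e)):
1. m(c, g(m(c, p(p(c)), p(p(c))), p(cons(c, m(cons(cons(c, b), cons(b, c)), e, p(cons(c, e)))))), p(e))  →  m(c, g(p(p(c)), p(cons(c, m(cons(cons(c, b), cons(b, c)), e, p(cons(c, e)))))), p(e))   [R7 at 2.1]
2. m(c, g(p(p(c)), p(cons(c, m(cons(cons(c, b), cons(b, c)), e, p(cons(c, e)))))), p(e))  →  m(c, g(p(p(c)), p(cons(c, e))), p(e))   [R6 at 2.2.1.2]
3. m(c, g(p(p(c)), p(cons(c, e))), p(e))  →  m(c, p(p(c)), p(e))   [R4 at 2]
4. m(c, p(p(c)), p(e))  →  p(e)   [R7 at ε]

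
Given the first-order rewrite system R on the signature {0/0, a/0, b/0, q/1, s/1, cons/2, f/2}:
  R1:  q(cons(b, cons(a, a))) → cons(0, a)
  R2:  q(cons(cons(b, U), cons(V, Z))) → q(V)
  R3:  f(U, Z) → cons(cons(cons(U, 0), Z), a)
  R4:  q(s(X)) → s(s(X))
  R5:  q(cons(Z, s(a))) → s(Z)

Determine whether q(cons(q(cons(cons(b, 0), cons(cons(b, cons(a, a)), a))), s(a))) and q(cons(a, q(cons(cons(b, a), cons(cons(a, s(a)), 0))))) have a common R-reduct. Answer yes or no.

no — NF(t₁) = s(cons(0, a)), NF(t₂) = s(a)

Reduce t₁ = q(cons(q(cons(cons(b, 0), cons(cons(b, cons(a, a)), a))), s(a))):
1. q(cons(q(cons(cons(b, 0), cons(cons(b, cons(a, a)), a))), s(a)))  →  s(q(cons(cons(b, 0), cons(cons(b, cons(a, a)), a))))   [R5 at ε]
2. s(q(cons(cons(b, 0), cons(cons(b, cons(a, a)), a))))  →  s(q(cons(b, cons(a, a))))   [R2 at 1]
3. s(q(cons(b, cons(a, a))))  →  s(cons(0, a))   [R1 at 1]

Reduce t₂ = q(cons(a, q(cons(cons(b, a), cons(cons(a, s(a)), 0))))):
1. q(cons(a, q(cons(cons(b, a), cons(cons(a, s(a)), 0)))))  →  q(cons(a, q(cons(a, s(a)))))   [R2 at 1.2]
2. q(cons(a, q(cons(a, s(a)))))  →  q(cons(a, s(a)))   [R5 at 1.2]
3. q(cons(a, s(a)))  →  s(a)   [R5 at ε]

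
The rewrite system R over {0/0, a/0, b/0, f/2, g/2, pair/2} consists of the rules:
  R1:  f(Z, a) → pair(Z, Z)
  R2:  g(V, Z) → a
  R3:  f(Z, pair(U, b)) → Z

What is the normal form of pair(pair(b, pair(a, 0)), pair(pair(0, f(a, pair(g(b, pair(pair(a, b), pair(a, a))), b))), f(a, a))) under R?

pair(pair(b, pair(a, 0)), pair(pair(0, a), pair(a, a)))

1. pair(pair(b, pair(a, 0)), pair(pair(0, f(a, pair(g(b, pair(pair(a, b), pair(a, a))), b))), f(a, a)))  →  pair(pair(b, pair(a, 0)), pair(pair(0, a), f(a, a)))   [R3 at 2.1.2]
2. pair(pair(b, pair(a, 0)), pair(pair(0, a), f(a, a)))  →  pair(pair(b, pair(a, 0)), pair(pair(0, a), pair(a, a)))   [R1 at 2.2]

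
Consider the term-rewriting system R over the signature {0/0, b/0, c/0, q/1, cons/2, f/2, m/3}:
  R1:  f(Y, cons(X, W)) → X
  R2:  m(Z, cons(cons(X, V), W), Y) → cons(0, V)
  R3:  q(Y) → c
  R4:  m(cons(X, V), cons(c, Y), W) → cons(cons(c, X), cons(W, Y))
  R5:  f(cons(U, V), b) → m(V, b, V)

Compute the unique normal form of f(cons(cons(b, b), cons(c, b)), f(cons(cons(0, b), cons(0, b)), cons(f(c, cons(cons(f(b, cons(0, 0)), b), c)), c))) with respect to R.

1. f(cons(cons(b, b), cons(c, b)), f(cons(cons(0, b), cons(0, b)), cons(f(c, cons(cons(f(b, cons(0, 0)), b), c)), c)))  →  f(cons(cons(b, b), cons(c, b)), f(c, cons(cons(f(b, cons(0, 0)), b), c)))   [R1 at 2]
2. f(cons(cons(b, b), cons(c, b)), f(c, cons(cons(f(b, cons(0, 0)), b), c)))  →  f(cons(cons(b, b), cons(c, b)), cons(f(b, cons(0, 0)), b))   [R1 at 2]
3. f(cons(cons(b, b), cons(c, b)), cons(f(b, cons(0, 0)), b))  →  f(b, cons(0, 0))   [R1 at ε]
4. f(b, cons(0, 0))  →  0   [R1 at ε]

0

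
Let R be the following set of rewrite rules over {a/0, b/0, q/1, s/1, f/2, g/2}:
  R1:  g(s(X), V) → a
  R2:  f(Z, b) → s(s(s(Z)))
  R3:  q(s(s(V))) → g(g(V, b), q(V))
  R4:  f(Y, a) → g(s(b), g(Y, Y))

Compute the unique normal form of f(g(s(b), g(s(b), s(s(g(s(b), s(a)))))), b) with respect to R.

s(s(s(a)))

1. f(g(s(b), g(s(b), s(s(g(s(b), s(a)))))), b)  →  s(s(s(g(s(b), g(s(b), s(s(g(s(b), s(a)))))))))   [R2 at ε]
2. s(s(s(g(s(b), g(s(b), s(s(g(s(b), s(a)))))))))  →  s(s(s(a)))   [R1 at 1.1.1]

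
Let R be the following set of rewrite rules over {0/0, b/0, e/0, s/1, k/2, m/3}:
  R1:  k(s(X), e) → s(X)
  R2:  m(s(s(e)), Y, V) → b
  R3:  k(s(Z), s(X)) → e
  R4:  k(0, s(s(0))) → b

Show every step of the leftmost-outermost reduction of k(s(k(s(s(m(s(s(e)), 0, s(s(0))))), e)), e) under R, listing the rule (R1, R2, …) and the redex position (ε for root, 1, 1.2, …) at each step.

s(s(s(b)))

1. k(s(k(s(s(m(s(s(e)), 0, s(s(0))))), e)), e)  →  s(k(s(s(m(s(s(e)), 0, s(s(0))))), e))   [R1 at ε]
2. s(k(s(s(m(s(s(e)), 0, s(s(0))))), e))  →  s(s(s(m(s(s(e)), 0, s(s(0))))))   [R1 at 1]
3. s(s(s(m(s(s(e)), 0, s(s(0))))))  →  s(s(s(b)))   [R2 at 1.1.1]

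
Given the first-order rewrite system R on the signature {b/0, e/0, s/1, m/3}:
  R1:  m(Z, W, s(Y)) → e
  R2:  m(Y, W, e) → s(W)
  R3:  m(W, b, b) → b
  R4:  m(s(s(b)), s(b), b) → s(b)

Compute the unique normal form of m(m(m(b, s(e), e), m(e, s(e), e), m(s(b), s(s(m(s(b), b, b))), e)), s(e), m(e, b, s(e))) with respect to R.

s(s(e))

1. m(m(m(b, s(e), e), m(e, s(e), e), m(s(b), s(s(m(s(b), b, b))), e)), s(e), m(e, b, s(e)))  →  m(m(s(s(e)), m(e, s(e), e), m(s(b), s(s(m(s(b), b, b))), e)), s(e), m(e, b, s(e)))   [R2 at 1.1]
2. m(m(s(s(e)), m(e, s(e), e), m(s(b), s(s(m(s(b), b, b))), e)), s(e), m(e, b, s(e)))  →  m(m(s(s(e)), s(s(e)), m(s(b), s(s(m(s(b), b, b))), e)), s(e), m(e, b, s(e)))   [R2 at 1.2]
3. m(m(s(s(e)), s(s(e)), m(s(b), s(s(m(s(b), b, b))), e)), s(e), m(e, b, s(e)))  →  m(m(s(s(e)), s(s(e)), s(s(s(m(s(b), b, b))))), s(e), m(e, b, s(e)))   [R2 at 1.3]
4. m(m(s(s(e)), s(s(e)), s(s(s(m(s(b), b, b))))), s(e), m(e, b, s(e)))  →  m(e, s(e), m(e, b, s(e)))   [R1 at 1]
5. m(e, s(e), m(e, b, s(e)))  →  m(e, s(e), e)   [R1 at 3]
6. m(e, s(e), e)  →  s(s(e))   [R2 at ε]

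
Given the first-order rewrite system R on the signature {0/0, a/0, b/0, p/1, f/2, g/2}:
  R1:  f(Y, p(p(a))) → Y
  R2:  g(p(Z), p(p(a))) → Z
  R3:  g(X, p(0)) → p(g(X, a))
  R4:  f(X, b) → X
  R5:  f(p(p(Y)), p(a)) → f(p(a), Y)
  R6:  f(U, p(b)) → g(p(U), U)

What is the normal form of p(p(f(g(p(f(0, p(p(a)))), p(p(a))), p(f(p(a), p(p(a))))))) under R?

1. p(p(f(g(p(f(0, p(p(a)))), p(p(a))), p(f(p(a), p(p(a)))))))  →  p(p(f(f(0, p(p(a))), p(f(p(a), p(p(a)))))))   [R2 at 1.1.1]
2. p(p(f(f(0, p(p(a))), p(f(p(a), p(p(a)))))))  →  p(p(f(0, p(f(p(a), p(p(a)))))))   [R1 at 1.1.1]
3. p(p(f(0, p(f(p(a), p(p(a)))))))  →  p(p(f(0, p(p(a)))))   [R1 at 1.1.2.1]
4. p(p(f(0, p(p(a)))))  →  p(p(0))   [R1 at 1.1]

p(p(0))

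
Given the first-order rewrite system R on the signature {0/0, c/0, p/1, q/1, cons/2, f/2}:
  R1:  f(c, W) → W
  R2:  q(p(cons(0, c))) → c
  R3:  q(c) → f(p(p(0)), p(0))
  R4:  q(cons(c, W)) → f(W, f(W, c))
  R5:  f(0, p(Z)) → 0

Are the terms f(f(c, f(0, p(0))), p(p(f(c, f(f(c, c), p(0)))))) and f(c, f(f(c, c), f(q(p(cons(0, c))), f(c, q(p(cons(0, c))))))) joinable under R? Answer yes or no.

Reduce t₁ = f(f(c, f(0, p(0))), p(p(f(c, f(f(c, c), p(0)))))):
1. f(f(c, f(0, p(0))), p(p(f(c, f(f(c, c), p(0))))))  →  f(f(0, p(0)), p(p(f(c, f(f(c, c), p(0))))))   [R1 at 1]
2. f(f(0, p(0)), p(p(f(c, f(f(c, c), p(0))))))  →  f(0, p(p(f(c, f(f(c, c), p(0))))))   [R5 at 1]
3. f(0, p(p(f(c, f(f(c, c), p(0))))))  →  0   [R5 at ε]

Reduce t₂ = f(c, f(f(c, c), f(q(p(cons(0, c))), f(c, q(p(cons(0, c))))))):
1. f(c, f(f(c, c), f(q(p(cons(0, c))), f(c, q(p(cons(0, c)))))))  →  f(f(c, c), f(q(p(cons(0, c))), f(c, q(p(cons(0, c))))))   [R1 at ε]
2. f(f(c, c), f(q(p(cons(0, c))), f(c, q(p(cons(0, c))))))  →  f(c, f(q(p(cons(0, c))), f(c, q(p(cons(0, c))))))   [R1 at 1]
3. f(c, f(q(p(cons(0, c))), f(c, q(p(cons(0, c))))))  →  f(q(p(cons(0, c))), f(c, q(p(cons(0, c)))))   [R1 at ε]
4. f(q(p(cons(0, c))), f(c, q(p(cons(0, c)))))  →  f(c, f(c, q(p(cons(0, c)))))   [R2 at 1]
5. f(c, f(c, q(p(cons(0, c)))))  →  f(c, q(p(cons(0, c))))   [R1 at ε]
6. f(c, q(p(cons(0, c))))  →  q(p(cons(0, c)))   [R1 at ε]
7. q(p(cons(0, c)))  →  c   [R2 at ε]

no — NF(t₁) = 0, NF(t₂) = c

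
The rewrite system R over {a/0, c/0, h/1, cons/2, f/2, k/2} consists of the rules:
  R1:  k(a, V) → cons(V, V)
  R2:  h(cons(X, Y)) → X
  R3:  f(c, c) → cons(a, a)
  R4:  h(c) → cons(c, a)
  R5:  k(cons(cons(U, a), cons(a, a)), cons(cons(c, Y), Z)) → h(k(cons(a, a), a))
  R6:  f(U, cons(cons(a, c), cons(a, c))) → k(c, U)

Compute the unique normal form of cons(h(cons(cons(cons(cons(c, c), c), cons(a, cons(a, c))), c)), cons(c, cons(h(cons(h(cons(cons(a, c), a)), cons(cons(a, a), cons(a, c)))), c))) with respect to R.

1. cons(h(cons(cons(cons(cons(c, c), c), cons(a, cons(a, c))), c)), cons(c, cons(h(cons(h(cons(cons(a, c), a)), cons(cons(a, a), cons(a, c)))), c)))  →  cons(cons(cons(cons(c, c), c), cons(a, cons(a, c))), cons(c, cons(h(cons(h(cons(cons(a, c), a)), cons(cons(a, a), cons(a, c)))), c)))   [R2 at 1]
2. cons(cons(cons(cons(c, c), c), cons(a, cons(a, c))), cons(c, cons(h(cons(h(cons(cons(a, c), a)), cons(cons(a, a), cons(a, c)))), c)))  →  cons(cons(cons(cons(c, c), c), cons(a, cons(a, c))), cons(c, cons(h(cons(cons(a, c), a)), c)))   [R2 at 2.2.1]
3. cons(cons(cons(cons(c, c), c), cons(a, cons(a, c))), cons(c, cons(h(cons(cons(a, c), a)), c)))  →  cons(cons(cons(cons(c, c), c), cons(a, cons(a, c))), cons(c, cons(cons(a, c), c)))   [R2 at 2.2.1]

cons(cons(cons(cons(c, c), c), cons(a, cons(a, c))), cons(c, cons(cons(a, c), c)))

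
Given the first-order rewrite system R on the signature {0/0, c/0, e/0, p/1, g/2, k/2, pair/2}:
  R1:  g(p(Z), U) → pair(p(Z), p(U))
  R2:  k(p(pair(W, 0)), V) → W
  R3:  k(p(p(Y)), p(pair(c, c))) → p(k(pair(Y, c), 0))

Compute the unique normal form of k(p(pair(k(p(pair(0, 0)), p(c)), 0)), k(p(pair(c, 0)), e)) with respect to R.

1. k(p(pair(k(p(pair(0, 0)), p(c)), 0)), k(p(pair(c, 0)), e))  →  k(p(pair(0, 0)), p(c))   [R2 at ε]
2. k(p(pair(0, 0)), p(c))  →  0   [R2 at ε]

0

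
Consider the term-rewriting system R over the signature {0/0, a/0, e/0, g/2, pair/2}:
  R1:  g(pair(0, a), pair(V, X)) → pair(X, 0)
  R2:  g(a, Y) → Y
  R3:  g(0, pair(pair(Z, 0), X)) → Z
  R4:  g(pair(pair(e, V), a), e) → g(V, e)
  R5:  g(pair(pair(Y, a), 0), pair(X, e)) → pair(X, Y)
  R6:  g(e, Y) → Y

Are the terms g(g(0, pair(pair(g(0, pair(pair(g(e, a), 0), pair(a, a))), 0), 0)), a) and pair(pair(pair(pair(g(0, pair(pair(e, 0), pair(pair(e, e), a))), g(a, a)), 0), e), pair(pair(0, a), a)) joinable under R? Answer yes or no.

no — NF(t₁) = a, NF(t₂) = pair(pair(pair(pair(e, a), 0), e), pair(pair(0, a), a))

Reduce t₁ = g(g(0, pair(pair(g(0, pair(pair(g(e, a), 0), pair(a, a))), 0), 0)), a):
1. g(g(0, pair(pair(g(0, pair(pair(g(e, a), 0), pair(a, a))), 0), 0)), a)  →  g(g(0, pair(pair(g(e, a), 0), pair(a, a))), a)   [R3 at 1]
2. g(g(0, pair(pair(g(e, a), 0), pair(a, a))), a)  →  g(g(e, a), a)   [R3 at 1]
3. g(g(e, a), a)  →  g(a, a)   [R6 at 1]
4. g(a, a)  →  a   [R2 at ε]

Reduce t₂ = pair(pair(pair(pair(g(0, pair(pair(e, 0), pair(pair(e, e), a))), g(a, a)), 0), e), pair(pair(0, a), a)):
1. pair(pair(pair(pair(g(0, pair(pair(e, 0), pair(pair(e, e), a))), g(a, a)), 0), e), pair(pair(0, a), a))  →  pair(pair(pair(pair(e, g(a, a)), 0), e), pair(pair(0, a), a))   [R3 at 1.1.1.1]
2. pair(pair(pair(pair(e, g(a, a)), 0), e), pair(pair(0, a), a))  →  pair(pair(pair(pair(e, a), 0), e), pair(pair(0, a), a))   [R2 at 1.1.1.2]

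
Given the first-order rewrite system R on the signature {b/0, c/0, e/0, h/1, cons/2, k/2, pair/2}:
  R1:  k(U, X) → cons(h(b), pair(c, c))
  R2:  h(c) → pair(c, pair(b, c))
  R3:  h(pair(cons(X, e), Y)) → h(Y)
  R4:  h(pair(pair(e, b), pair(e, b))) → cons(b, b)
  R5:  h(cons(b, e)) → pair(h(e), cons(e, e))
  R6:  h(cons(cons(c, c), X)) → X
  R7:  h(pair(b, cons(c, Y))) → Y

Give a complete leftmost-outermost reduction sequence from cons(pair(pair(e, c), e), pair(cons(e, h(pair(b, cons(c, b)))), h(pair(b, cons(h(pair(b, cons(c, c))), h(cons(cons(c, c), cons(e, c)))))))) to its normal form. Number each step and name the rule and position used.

cons(pair(pair(e, c), e), pair(cons(e, b), cons(e, c)))

1. cons(pair(pair(e, c), e), pair(cons(e, h(pair(b, cons(c, b)))), h(pair(b, cons(h(pair(b, cons(c, c))), h(cons(cons(c, c), cons(e, c))))))))  →  cons(pair(pair(e, c), e), pair(cons(e, b), h(pair(b, cons(h(pair(b, cons(c, c))), h(cons(cons(c, c), cons(e, c))))))))   [R7 at 2.1.2]
2. cons(pair(pair(e, c), e), pair(cons(e, b), h(pair(b, cons(h(pair(b, cons(c, c))), h(cons(cons(c, c), cons(e, c))))))))  →  cons(pair(pair(e, c), e), pair(cons(e, b), h(pair(b, cons(c, h(cons(cons(c, c), cons(e, c))))))))   [R7 at 2.2.1.2.1]
3. cons(pair(pair(e, c), e), pair(cons(e, b), h(pair(b, cons(c, h(cons(cons(c, c), cons(e, c))))))))  →  cons(pair(pair(e, c), e), pair(cons(e, b), h(cons(cons(c, c), cons(e, c)))))   [R7 at 2.2]
4. cons(pair(pair(e, c), e), pair(cons(e, b), h(cons(cons(c, c), cons(e, c)))))  →  cons(pair(pair(e, c), e), pair(cons(e, b), cons(e, c)))   [R6 at 2.2]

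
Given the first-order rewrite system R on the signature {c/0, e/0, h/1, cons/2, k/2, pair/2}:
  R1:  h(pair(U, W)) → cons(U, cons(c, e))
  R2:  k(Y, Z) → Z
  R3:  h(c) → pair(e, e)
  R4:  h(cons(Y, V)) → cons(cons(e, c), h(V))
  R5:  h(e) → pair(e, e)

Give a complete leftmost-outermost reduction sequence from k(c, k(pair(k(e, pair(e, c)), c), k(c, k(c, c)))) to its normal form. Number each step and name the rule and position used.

1. k(c, k(pair(k(e, pair(e, c)), c), k(c, k(c, c))))  →  k(pair(k(e, pair(e, c)), c), k(c, k(c, c)))   [R2 at ε]
2. k(pair(k(e, pair(e, c)), c), k(c, k(c, c)))  →  k(c, k(c, c))   [R2 at ε]
3. k(c, k(c, c))  →  k(c, c)   [R2 at ε]
4. k(c, c)  →  c   [R2 at ε]

c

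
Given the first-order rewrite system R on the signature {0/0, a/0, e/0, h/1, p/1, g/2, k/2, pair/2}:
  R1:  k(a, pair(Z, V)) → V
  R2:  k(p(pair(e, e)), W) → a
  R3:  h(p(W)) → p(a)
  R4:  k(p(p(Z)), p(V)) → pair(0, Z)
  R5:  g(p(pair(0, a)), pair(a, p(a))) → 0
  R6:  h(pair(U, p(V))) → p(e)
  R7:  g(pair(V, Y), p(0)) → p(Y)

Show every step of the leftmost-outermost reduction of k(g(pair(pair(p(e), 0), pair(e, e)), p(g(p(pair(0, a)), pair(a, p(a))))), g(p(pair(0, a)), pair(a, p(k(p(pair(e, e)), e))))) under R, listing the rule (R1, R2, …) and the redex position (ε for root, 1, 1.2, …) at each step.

a

1. k(g(pair(pair(p(e), 0), pair(e, e)), p(g(p(pair(0, a)), pair(a, p(a))))), g(p(pair(0, a)), pair(a, p(k(p(pair(e, e)), e)))))  →  k(g(pair(pair(p(e), 0), pair(e, e)), p(0)), g(p(pair(0, a)), pair(a, p(k(p(pair(e, e)), e)))))   [R5 at 1.2.1]
2. k(g(pair(pair(p(e), 0), pair(e, e)), p(0)), g(p(pair(0, a)), pair(a, p(k(p(pair(e, e)), e)))))  →  k(p(pair(e, e)), g(p(pair(0, a)), pair(a, p(k(p(pair(e, e)), e)))))   [R7 at 1]
3. k(p(pair(e, e)), g(p(pair(0, a)), pair(a, p(k(p(pair(e, e)), e)))))  →  a   [R2 at ε]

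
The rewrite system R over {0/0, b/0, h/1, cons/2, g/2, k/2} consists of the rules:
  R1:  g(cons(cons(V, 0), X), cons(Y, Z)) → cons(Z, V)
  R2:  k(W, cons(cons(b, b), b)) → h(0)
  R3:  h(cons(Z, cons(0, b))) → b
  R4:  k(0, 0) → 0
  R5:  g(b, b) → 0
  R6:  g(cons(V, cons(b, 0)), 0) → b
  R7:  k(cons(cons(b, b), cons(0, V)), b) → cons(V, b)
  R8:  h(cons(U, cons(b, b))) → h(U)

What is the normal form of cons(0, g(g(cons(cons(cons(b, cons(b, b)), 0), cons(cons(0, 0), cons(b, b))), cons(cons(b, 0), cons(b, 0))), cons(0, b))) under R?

1. cons(0, g(g(cons(cons(cons(b, cons(b, b)), 0), cons(cons(0, 0), cons(b, b))), cons(cons(b, 0), cons(b, 0))), cons(0, b)))  →  cons(0, g(cons(cons(b, 0), cons(b, cons(b, b))), cons(0, b)))   [R1 at 2.1]
2. cons(0, g(cons(cons(b, 0), cons(b, cons(b, b))), cons(0, b)))  →  cons(0, cons(b, b))   [R1 at 2]

cons(0, cons(b, b))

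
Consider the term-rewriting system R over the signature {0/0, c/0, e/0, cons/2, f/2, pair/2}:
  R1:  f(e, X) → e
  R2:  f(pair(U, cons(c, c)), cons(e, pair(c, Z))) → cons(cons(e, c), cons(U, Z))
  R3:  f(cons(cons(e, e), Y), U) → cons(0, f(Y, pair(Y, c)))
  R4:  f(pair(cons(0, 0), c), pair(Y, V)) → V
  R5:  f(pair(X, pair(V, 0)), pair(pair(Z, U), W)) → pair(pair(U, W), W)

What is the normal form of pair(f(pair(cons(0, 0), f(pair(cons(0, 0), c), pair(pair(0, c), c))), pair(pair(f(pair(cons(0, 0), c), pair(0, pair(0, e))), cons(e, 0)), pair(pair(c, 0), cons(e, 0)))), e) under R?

pair(pair(pair(c, 0), cons(e, 0)), e)

1. pair(f(pair(cons(0, 0), f(pair(cons(0, 0), c), pair(pair(0, c), c))), pair(pair(f(pair(cons(0, 0), c), pair(0, pair(0, e))), cons(e, 0)), pair(pair(c, 0), cons(e, 0)))), e)  →  pair(f(pair(cons(0, 0), c), pair(pair(f(pair(cons(0, 0), c), pair(0, pair(0, e))), cons(e, 0)), pair(pair(c, 0), cons(e, 0)))), e)   [R4 at 1.1.2]
2. pair(f(pair(cons(0, 0), c), pair(pair(f(pair(cons(0, 0), c), pair(0, pair(0, e))), cons(e, 0)), pair(pair(c, 0), cons(e, 0)))), e)  →  pair(pair(pair(c, 0), cons(e, 0)), e)   [R4 at 1]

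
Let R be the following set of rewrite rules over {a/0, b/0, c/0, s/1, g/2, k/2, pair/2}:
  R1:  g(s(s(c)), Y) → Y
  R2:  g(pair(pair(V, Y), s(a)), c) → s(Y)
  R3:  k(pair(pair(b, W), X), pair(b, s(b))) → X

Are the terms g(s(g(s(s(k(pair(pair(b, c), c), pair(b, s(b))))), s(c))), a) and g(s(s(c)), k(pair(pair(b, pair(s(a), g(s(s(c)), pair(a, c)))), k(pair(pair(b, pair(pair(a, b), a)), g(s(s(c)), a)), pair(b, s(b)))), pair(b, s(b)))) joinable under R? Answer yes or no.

Reduce t₁ = g(s(g(s(s(k(pair(pair(b, c), c), pair(b, s(b))))), s(c))), a):
1. g(s(g(s(s(k(pair(pair(b, c), c), pair(b, s(b))))), s(c))), a)  →  g(s(g(s(s(c)), s(c))), a)   [R3 at 1.1.1.1.1]
2. g(s(g(s(s(c)), s(c))), a)  →  g(s(s(c)), a)   [R1 at 1.1]
3. g(s(s(c)), a)  →  a   [R1 at ε]

Reduce t₂ = g(s(s(c)), k(pair(pair(b, pair(s(a), g(s(s(c)), pair(a, c)))), k(pair(pair(b, pair(pair(a, b), a)), g(s(s(c)), a)), pair(b, s(b)))), pair(b, s(b)))):
1. g(s(s(c)), k(pair(pair(b, pair(s(a), g(s(s(c)), pair(a, c)))), k(pair(pair(b, pair(pair(a, b), a)), g(s(s(c)), a)), pair(b, s(b)))), pair(b, s(b))))  →  k(pair(pair(b, pair(s(a), g(s(s(c)), pair(a, c)))), k(pair(pair(b, pair(pair(a, b), a)), g(s(s(c)), a)), pair(b, s(b)))), pair(b, s(b)))   [R1 at ε]
2. k(pair(pair(b, pair(s(a), g(s(s(c)), pair(a, c)))), k(pair(pair(b, pair(pair(a, b), a)), g(s(s(c)), a)), pair(b, s(b)))), pair(b, s(b)))  →  k(pair(pair(b, pair(pair(a, b), a)), g(s(s(c)), a)), pair(b, s(b)))   [R3 at ε]
3. k(pair(pair(b, pair(pair(a, b), a)), g(s(s(c)), a)), pair(b, s(b)))  →  g(s(s(c)), a)   [R3 at ε]
4. g(s(s(c)), a)  →  a   [R1 at ε]

yes — NF(t₁) = a, NF(t₂) = a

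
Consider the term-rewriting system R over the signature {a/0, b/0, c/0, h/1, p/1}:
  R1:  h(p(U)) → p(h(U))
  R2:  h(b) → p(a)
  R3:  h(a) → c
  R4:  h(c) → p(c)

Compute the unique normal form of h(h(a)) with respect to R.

1. h(h(a))  →  h(c)   [R3 at 1]
2. h(c)  →  p(c)   [R4 at ε]

p(c)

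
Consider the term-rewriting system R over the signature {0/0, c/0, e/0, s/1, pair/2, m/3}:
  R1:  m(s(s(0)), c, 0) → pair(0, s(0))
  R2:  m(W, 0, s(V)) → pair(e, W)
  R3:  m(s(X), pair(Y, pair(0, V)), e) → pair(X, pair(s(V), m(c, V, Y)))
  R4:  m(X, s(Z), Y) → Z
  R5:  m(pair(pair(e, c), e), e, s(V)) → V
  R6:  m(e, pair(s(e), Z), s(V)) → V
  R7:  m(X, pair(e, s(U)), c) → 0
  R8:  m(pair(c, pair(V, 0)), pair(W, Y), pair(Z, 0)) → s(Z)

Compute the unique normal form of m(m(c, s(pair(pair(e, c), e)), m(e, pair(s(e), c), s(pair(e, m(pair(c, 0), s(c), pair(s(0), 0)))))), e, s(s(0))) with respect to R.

1. m(m(c, s(pair(pair(e, c), e)), m(e, pair(s(e), c), s(pair(e, m(pair(c, 0), s(c), pair(s(0), 0)))))), e, s(s(0)))  →  m(pair(pair(e, c), e), e, s(s(0)))   [R4 at 1]
2. m(pair(pair(e, c), e), e, s(s(0)))  →  s(0)   [R5 at ε]

s(0)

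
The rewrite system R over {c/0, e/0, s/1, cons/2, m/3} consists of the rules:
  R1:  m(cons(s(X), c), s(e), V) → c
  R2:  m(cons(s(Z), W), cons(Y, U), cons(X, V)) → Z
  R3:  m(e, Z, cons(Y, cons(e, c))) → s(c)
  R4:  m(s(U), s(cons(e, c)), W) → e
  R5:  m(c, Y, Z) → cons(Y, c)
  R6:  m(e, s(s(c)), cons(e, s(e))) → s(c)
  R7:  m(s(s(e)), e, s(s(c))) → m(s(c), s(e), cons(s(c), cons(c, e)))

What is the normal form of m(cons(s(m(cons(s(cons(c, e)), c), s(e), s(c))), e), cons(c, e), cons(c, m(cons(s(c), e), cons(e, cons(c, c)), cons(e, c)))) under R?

c

1. m(cons(s(m(cons(s(cons(c, e)), c), s(e), s(c))), e), cons(c, e), cons(c, m(cons(s(c), e), cons(e, cons(c, c)), cons(e, c))))  →  m(cons(s(cons(c, e)), c), s(e), s(c))   [R2 at ε]
2. m(cons(s(cons(c, e)), c), s(e), s(c))  →  c   [R1 at ε]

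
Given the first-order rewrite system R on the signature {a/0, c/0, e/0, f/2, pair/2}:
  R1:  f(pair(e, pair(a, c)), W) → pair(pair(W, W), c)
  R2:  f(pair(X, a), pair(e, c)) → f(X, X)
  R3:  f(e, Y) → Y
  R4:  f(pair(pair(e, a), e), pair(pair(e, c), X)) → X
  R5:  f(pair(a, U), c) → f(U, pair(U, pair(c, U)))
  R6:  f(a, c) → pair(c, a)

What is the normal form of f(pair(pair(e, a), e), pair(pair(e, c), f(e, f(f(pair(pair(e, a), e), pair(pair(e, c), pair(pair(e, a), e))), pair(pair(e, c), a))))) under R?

a

1. f(pair(pair(e, a), e), pair(pair(e, c), f(e, f(f(pair(pair(e, a), e), pair(pair(e, c), pair(pair(e, a), e))), pair(pair(e, c), a)))))  →  f(e, f(f(pair(pair(e, a), e), pair(pair(e, c), pair(pair(e, a), e))), pair(pair(e, c), a)))   [R4 at ε]
2. f(e, f(f(pair(pair(e, a), e), pair(pair(e, c), pair(pair(e, a), e))), pair(pair(e, c), a)))  →  f(f(pair(pair(e, a), e), pair(pair(e, c), pair(pair(e, a), e))), pair(pair(e, c), a))   [R3 at ε]
3. f(f(pair(pair(e, a), e), pair(pair(e, c), pair(pair(e, a), e))), pair(pair(e, c), a))  →  f(pair(pair(e, a), e), pair(pair(e, c), a))   [R4 at 1]
4. f(pair(pair(e, a), e), pair(pair(e, c), a))  →  a   [R4 at ε]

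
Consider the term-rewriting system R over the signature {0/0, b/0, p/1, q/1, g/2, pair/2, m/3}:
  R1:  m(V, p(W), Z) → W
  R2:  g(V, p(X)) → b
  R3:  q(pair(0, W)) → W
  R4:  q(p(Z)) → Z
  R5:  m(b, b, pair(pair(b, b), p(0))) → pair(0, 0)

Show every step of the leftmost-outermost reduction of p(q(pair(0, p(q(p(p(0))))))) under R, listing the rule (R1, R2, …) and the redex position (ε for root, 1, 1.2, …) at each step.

1. p(q(pair(0, p(q(p(p(0)))))))  →  p(p(q(p(p(0)))))   [R3 at 1]
2. p(p(q(p(p(0)))))  →  p(p(p(0)))   [R4 at 1.1]

p(p(p(0)))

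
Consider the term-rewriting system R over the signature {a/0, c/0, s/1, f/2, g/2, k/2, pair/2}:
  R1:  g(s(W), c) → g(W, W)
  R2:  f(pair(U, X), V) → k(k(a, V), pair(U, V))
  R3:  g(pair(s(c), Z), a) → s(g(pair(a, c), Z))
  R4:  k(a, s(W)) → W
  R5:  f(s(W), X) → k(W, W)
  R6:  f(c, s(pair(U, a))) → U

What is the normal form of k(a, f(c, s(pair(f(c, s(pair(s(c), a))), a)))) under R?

1. k(a, f(c, s(pair(f(c, s(pair(s(c), a))), a))))  →  k(a, f(c, s(pair(s(c), a))))   [R6 at 2]
2. k(a, f(c, s(pair(s(c), a))))  →  k(a, s(c))   [R6 at 2]
3. k(a, s(c))  →  c   [R4 at ε]

c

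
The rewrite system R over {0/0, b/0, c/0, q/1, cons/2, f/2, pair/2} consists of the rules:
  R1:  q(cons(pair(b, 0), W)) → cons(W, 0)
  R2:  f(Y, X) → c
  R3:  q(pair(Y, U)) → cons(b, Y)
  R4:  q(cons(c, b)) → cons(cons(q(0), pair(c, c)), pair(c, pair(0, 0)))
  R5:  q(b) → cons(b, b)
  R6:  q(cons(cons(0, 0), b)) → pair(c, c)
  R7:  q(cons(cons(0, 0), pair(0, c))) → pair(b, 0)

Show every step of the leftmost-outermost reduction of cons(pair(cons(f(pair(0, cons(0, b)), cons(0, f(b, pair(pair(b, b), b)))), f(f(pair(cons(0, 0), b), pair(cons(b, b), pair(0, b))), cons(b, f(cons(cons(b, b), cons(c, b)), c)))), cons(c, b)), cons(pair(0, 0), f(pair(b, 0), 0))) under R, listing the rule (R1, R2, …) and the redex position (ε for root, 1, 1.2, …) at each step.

1. cons(pair(cons(f(pair(0, cons(0, b)), cons(0, f(b, pair(pair(b, b), b)))), f(f(pair(cons(0, 0), b), pair(cons(b, b), pair(0, b))), cons(b, f(cons(cons(b, b), cons(c, b)), c)))), cons(c, b)), cons(pair(0, 0), f(pair(b, 0), 0)))  →  cons(pair(cons(c, f(f(pair(cons(0, 0), b), pair(cons(b, b), pair(0, b))), cons(b, f(cons(cons(b, b), cons(c, b)), c)))), cons(c, b)), cons(pair(0, 0), f(pair(b, 0), 0)))   [R2 at 1.1.1]
2. cons(pair(cons(c, f(f(pair(cons(0, 0), b), pair(cons(b, b), pair(0, b))), cons(b, f(cons(cons(b, b), cons(c, b)), c)))), cons(c, b)), cons(pair(0, 0), f(pair(b, 0), 0)))  →  cons(pair(cons(c, c), cons(c, b)), cons(pair(0, 0), f(pair(b, 0), 0)))   [R2 at 1.1.2]
3. cons(pair(cons(c, c), cons(c, b)), cons(pair(0, 0), f(pair(b, 0), 0)))  →  cons(pair(cons(c, c), cons(c, b)), cons(pair(0, 0), c))   [R2 at 2.2]

cons(pair(cons(c, c), cons(c, b)), cons(pair(0, 0), c))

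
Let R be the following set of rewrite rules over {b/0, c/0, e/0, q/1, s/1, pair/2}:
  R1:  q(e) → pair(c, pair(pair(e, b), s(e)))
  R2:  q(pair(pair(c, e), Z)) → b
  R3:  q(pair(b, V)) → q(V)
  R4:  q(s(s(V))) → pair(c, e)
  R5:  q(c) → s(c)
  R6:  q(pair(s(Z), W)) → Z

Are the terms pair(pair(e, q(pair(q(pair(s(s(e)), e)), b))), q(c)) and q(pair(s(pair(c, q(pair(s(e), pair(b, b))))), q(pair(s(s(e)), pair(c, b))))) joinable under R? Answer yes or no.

no — NF(t₁) = pair(pair(e, e), s(c)), NF(t₂) = pair(c, e)

Reduce t₁ = pair(pair(e, q(pair(q(pair(s(s(e)), e)), b))), q(c)):
1. pair(pair(e, q(pair(q(pair(s(s(e)), e)), b))), q(c))  →  pair(pair(e, q(pair(s(e), b))), q(c))   [R6 at 1.2.1.1]
2. pair(pair(e, q(pair(s(e), b))), q(c))  →  pair(pair(e, e), q(c))   [R6 at 1.2]
3. pair(pair(e, e), q(c))  →  pair(pair(e, e), s(c))   [R5 at 2]

Reduce t₂ = q(pair(s(pair(c, q(pair(s(e), pair(b, b))))), q(pair(s(s(e)), pair(c, b))))):
1. q(pair(s(pair(c, q(pair(s(e), pair(b, b))))), q(pair(s(s(e)), pair(c, b)))))  →  pair(c, q(pair(s(e), pair(b, b))))   [R6 at ε]
2. pair(c, q(pair(s(e), pair(b, b))))  →  pair(c, e)   [R6 at 2]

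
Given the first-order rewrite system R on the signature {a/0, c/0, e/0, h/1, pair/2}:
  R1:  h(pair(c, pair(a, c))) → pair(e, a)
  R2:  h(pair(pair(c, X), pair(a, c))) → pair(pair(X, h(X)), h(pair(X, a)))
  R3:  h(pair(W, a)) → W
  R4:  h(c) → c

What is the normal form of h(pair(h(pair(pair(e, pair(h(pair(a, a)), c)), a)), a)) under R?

pair(e, pair(a, c))

1. h(pair(h(pair(pair(e, pair(h(pair(a, a)), c)), a)), a))  →  h(pair(pair(e, pair(h(pair(a, a)), c)), a))   [R3 at ε]
2. h(pair(pair(e, pair(h(pair(a, a)), c)), a))  →  pair(e, pair(h(pair(a, a)), c))   [R3 at ε]
3. pair(e, pair(h(pair(a, a)), c))  →  pair(e, pair(a, c))   [R3 at 2.1]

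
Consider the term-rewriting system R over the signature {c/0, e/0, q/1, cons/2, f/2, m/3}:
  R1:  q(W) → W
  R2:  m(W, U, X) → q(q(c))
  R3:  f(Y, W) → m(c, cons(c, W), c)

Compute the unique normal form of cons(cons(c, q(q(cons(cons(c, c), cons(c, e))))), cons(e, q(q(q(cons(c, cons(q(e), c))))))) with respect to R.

cons(cons(c, cons(cons(c, c), cons(c, e))), cons(e, cons(c, cons(e, c))))

1. cons(cons(c, q(q(cons(cons(c, c), cons(c, e))))), cons(e, q(q(q(cons(c, cons(q(e), c)))))))  →  cons(cons(c, q(cons(cons(c, c), cons(c, e)))), cons(e, q(q(q(cons(c, cons(q(e), c)))))))   [R1 at 1.2]
2. cons(cons(c, q(cons(cons(c, c), cons(c, e)))), cons(e, q(q(q(cons(c, cons(q(e), c)))))))  →  cons(cons(c, cons(cons(c, c), cons(c, e))), cons(e, q(q(q(cons(c, cons(q(e), c)))))))   [R1 at 1.2]
3. cons(cons(c, cons(cons(c, c), cons(c, e))), cons(e, q(q(q(cons(c, cons(q(e), c)))))))  →  cons(cons(c, cons(cons(c, c), cons(c, e))), cons(e, q(q(cons(c, cons(q(e), c))))))   [R1 at 2.2]
4. cons(cons(c, cons(cons(c, c), cons(c, e))), cons(e, q(q(cons(c, cons(q(e), c))))))  →  cons(cons(c, cons(cons(c, c), cons(c, e))), cons(e, q(cons(c, cons(q(e), c)))))   [R1 at 2.2]
5. cons(cons(c, cons(cons(c, c), cons(c, e))), cons(e, q(cons(c, cons(q(e), c)))))  →  cons(cons(c, cons(cons(c, c), cons(c, e))), cons(e, cons(c, cons(q(e), c))))   [R1 at 2.2]
6. cons(cons(c, cons(cons(c, c), cons(c, e))), cons(e, cons(c, cons(q(e), c))))  →  cons(cons(c, cons(cons(c, c), cons(c, e))), cons(e, cons(c, cons(e, c))))   [R1 at 2.2.2.1]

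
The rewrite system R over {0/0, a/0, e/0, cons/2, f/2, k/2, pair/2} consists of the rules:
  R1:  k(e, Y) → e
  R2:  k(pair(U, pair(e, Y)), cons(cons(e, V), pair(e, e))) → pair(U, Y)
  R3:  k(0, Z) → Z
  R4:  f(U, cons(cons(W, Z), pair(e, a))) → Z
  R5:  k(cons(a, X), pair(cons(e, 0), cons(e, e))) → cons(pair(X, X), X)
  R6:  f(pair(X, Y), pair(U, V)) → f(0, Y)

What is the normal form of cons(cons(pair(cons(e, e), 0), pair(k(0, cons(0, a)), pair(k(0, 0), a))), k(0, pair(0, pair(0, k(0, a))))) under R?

cons(cons(pair(cons(e, e), 0), pair(cons(0, a), pair(0, a))), pair(0, pair(0, a)))

1. cons(cons(pair(cons(e, e), 0), pair(k(0, cons(0, a)), pair(k(0, 0), a))), k(0, pair(0, pair(0, k(0, a)))))  →  cons(cons(pair(cons(e, e), 0), pair(cons(0, a), pair(k(0, 0), a))), k(0, pair(0, pair(0, k(0, a)))))   [R3 at 1.2.1]
2. cons(cons(pair(cons(e, e), 0), pair(cons(0, a), pair(k(0, 0), a))), k(0, pair(0, pair(0, k(0, a)))))  →  cons(cons(pair(cons(e, e), 0), pair(cons(0, a), pair(0, a))), k(0, pair(0, pair(0, k(0, a)))))   [R3 at 1.2.2.1]
3. cons(cons(pair(cons(e, e), 0), pair(cons(0, a), pair(0, a))), k(0, pair(0, pair(0, k(0, a)))))  →  cons(cons(pair(cons(e, e), 0), pair(cons(0, a), pair(0, a))), pair(0, pair(0, k(0, a))))   [R3 at 2]
4. cons(cons(pair(cons(e, e), 0), pair(cons(0, a), pair(0, a))), pair(0, pair(0, k(0, a))))  →  cons(cons(pair(cons(e, e), 0), pair(cons(0, a), pair(0, a))), pair(0, pair(0, a)))   [R3 at 2.2.2]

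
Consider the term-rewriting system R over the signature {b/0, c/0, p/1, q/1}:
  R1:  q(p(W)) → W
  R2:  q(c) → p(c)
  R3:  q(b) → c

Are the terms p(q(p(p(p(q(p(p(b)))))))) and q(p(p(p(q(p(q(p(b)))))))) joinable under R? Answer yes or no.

Reduce t₁ = p(q(p(p(p(q(p(p(b)))))))):
1. p(q(p(p(p(q(p(p(b))))))))  →  p(p(p(q(p(p(b))))))   [R1 at 1]
2. p(p(p(q(p(p(b))))))  →  p(p(p(p(b))))   [R1 at 1.1.1]

Reduce t₂ = q(p(p(p(q(p(q(p(b)))))))):
1. q(p(p(p(q(p(q(p(b))))))))  →  p(p(q(p(q(p(b))))))   [R1 at ε]
2. p(p(q(p(q(p(b))))))  →  p(p(q(p(b))))   [R1 at 1.1]
3. p(p(q(p(b))))  →  p(p(b))   [R1 at 1.1]

no — NF(t₁) = p(p(p(p(b)))), NF(t₂) = p(p(b))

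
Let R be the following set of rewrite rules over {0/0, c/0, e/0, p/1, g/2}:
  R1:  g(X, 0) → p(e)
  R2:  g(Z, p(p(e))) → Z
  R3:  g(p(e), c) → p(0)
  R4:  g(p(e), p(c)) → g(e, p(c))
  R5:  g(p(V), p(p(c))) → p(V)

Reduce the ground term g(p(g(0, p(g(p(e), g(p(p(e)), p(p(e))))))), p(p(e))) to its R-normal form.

p(0)

1. g(p(g(0, p(g(p(e), g(p(p(e)), p(p(e))))))), p(p(e)))  →  p(g(0, p(g(p(e), g(p(p(e)), p(p(e)))))))   [R2 at ε]
2. p(g(0, p(g(p(e), g(p(p(e)), p(p(e)))))))  →  p(g(0, p(g(p(e), p(p(e))))))   [R2 at 1.2.1.2]
3. p(g(0, p(g(p(e), p(p(e))))))  →  p(g(0, p(p(e))))   [R2 at 1.2.1]
4. p(g(0, p(p(e))))  →  p(0)   [R2 at 1]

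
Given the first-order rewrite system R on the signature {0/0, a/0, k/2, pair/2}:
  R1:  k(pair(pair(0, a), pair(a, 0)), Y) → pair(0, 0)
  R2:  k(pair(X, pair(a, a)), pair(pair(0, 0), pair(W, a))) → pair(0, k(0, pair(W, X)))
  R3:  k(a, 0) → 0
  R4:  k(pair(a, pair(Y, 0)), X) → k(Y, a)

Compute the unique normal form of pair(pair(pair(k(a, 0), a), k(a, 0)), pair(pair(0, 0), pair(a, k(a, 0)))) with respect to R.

1. pair(pair(pair(k(a, 0), a), k(a, 0)), pair(pair(0, 0), pair(a, k(a, 0))))  →  pair(pair(pair(0, a), k(a, 0)), pair(pair(0, 0), pair(a, k(a, 0))))   [R3 at 1.1.1]
2. pair(pair(pair(0, a), k(a, 0)), pair(pair(0, 0), pair(a, k(a, 0))))  →  pair(pair(pair(0, a), 0), pair(pair(0, 0), pair(a, k(a, 0))))   [R3 at 1.2]
3. pair(pair(pair(0, a), 0), pair(pair(0, 0), pair(a, k(a, 0))))  →  pair(pair(pair(0, a), 0), pair(pair(0, 0), pair(a, 0)))   [R3 at 2.2.2]

pair(pair(pair(0, a), 0), pair(pair(0, 0), pair(a, 0)))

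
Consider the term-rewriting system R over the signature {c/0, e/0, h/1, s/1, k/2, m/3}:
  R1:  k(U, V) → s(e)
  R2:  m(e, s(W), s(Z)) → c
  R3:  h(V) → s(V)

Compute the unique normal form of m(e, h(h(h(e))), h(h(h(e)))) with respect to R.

1. m(e, h(h(h(e))), h(h(h(e))))  →  m(e, s(h(h(e))), h(h(h(e))))   [R3 at 2]
2. m(e, s(h(h(e))), h(h(h(e))))  →  m(e, s(s(h(e))), h(h(h(e))))   [R3 at 2.1]
3. m(e, s(s(h(e))), h(h(h(e))))  →  m(e, s(s(s(e))), h(h(h(e))))   [R3 at 2.1.1]
4. m(e, s(s(s(e))), h(h(h(e))))  →  m(e, s(s(s(e))), s(h(h(e))))   [R3 at 3]
5. m(e, s(s(s(e))), s(h(h(e))))  →  c   [R2 at ε]

c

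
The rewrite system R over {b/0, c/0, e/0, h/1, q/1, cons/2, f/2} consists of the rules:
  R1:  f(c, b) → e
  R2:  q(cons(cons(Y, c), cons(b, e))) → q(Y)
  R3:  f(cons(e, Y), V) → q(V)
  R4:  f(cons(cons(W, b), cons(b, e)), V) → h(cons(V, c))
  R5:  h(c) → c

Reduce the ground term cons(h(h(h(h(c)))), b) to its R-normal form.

1. cons(h(h(h(h(c)))), b)  →  cons(h(h(h(c))), b)   [R5 at 1.1.1.1]
2. cons(h(h(h(c))), b)  →  cons(h(h(c)), b)   [R5 at 1.1.1]
3. cons(h(h(c)), b)  →  cons(h(c), b)   [R5 at 1.1]
4. cons(h(c), b)  →  cons(c, b)   [R5 at 1]

cons(c, b)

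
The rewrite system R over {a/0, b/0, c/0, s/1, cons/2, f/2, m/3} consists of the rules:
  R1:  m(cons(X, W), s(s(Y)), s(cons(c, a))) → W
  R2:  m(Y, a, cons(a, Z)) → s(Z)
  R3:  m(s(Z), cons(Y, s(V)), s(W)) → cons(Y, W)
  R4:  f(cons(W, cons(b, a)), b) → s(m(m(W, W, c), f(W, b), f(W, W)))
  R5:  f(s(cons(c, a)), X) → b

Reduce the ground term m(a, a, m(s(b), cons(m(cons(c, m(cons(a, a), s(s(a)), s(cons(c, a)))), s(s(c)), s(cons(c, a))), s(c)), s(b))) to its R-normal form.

s(b)

1. m(a, a, m(s(b), cons(m(cons(c, m(cons(a, a), s(s(a)), s(cons(c, a)))), s(s(c)), s(cons(c, a))), s(c)), s(b)))  →  m(a, a, cons(m(cons(c, m(cons(a, a), s(s(a)), s(cons(c, a)))), s(s(c)), s(cons(c, a))), b))   [R3 at 3]
2. m(a, a, cons(m(cons(c, m(cons(a, a), s(s(a)), s(cons(c, a)))), s(s(c)), s(cons(c, a))), b))  →  m(a, a, cons(m(cons(a, a), s(s(a)), s(cons(c, a))), b))   [R1 at 3.1]
3. m(a, a, cons(m(cons(a, a), s(s(a)), s(cons(c, a))), b))  →  m(a, a, cons(a, b))   [R1 at 3.1]
4. m(a, a, cons(a, b))  →  s(b)   [R2 at ε]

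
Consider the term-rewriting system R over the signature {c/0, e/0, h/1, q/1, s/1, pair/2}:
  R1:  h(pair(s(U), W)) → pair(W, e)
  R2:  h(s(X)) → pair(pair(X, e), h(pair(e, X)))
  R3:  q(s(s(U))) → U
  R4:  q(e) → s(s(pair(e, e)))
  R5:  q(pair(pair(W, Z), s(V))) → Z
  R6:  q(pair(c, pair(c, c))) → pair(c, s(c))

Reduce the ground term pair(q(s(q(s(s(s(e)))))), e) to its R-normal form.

pair(e, e)

1. pair(q(s(q(s(s(s(e)))))), e)  →  pair(q(s(s(e))), e)   [R3 at 1.1.1]
2. pair(q(s(s(e))), e)  →  pair(e, e)   [R3 at 1]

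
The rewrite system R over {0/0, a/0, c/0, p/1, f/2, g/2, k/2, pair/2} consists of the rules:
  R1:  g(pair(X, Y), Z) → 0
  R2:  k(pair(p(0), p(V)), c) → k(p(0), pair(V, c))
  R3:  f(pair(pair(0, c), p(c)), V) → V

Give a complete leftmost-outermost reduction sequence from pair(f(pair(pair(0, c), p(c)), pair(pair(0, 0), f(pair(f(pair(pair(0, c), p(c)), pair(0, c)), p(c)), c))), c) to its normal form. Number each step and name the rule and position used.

1. pair(f(pair(pair(0, c), p(c)), pair(pair(0, 0), f(pair(f(pair(pair(0, c), p(c)), pair(0, c)), p(c)), c))), c)  →  pair(pair(pair(0, 0), f(pair(f(pair(pair(0, c), p(c)), pair(0, c)), p(c)), c)), c)   [R3 at 1]
2. pair(pair(pair(0, 0), f(pair(f(pair(pair(0, c), p(c)), pair(0, c)), p(c)), c)), c)  →  pair(pair(pair(0, 0), f(pair(pair(0, c), p(c)), c)), c)   [R3 at 1.2.1.1]
3. pair(pair(pair(0, 0), f(pair(pair(0, c), p(c)), c)), c)  →  pair(pair(pair(0, 0), c), c)   [R3 at 1.2]

pair(pair(pair(0, 0), c), c)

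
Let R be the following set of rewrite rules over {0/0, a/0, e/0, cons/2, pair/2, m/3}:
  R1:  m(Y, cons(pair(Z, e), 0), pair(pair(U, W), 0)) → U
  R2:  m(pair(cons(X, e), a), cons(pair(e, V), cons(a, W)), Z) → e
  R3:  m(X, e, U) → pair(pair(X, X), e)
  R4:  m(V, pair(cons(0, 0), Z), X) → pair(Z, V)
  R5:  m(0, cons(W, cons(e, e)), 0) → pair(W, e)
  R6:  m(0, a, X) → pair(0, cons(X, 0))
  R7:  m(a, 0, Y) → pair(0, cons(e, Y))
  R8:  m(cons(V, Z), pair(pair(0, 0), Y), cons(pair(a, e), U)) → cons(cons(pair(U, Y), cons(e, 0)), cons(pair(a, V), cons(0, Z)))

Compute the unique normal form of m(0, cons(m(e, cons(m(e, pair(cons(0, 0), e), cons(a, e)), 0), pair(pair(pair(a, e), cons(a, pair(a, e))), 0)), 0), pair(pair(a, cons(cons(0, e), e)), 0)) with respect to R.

1. m(0, cons(m(e, cons(m(e, pair(cons(0, 0), e), cons(a, e)), 0), pair(pair(pair(a, e), cons(a, pair(a, e))), 0)), 0), pair(pair(a, cons(cons(0, e), e)), 0))  →  m(0, cons(m(e, cons(pair(e, e), 0), pair(pair(pair(a, e), cons(a, pair(a, e))), 0)), 0), pair(pair(a, cons(cons(0, e), e)), 0))   [R4 at 2.1.2.1]
2. m(0, cons(m(e, cons(pair(e, e), 0), pair(pair(pair(a, e), cons(a, pair(a, e))), 0)), 0), pair(pair(a, cons(cons(0, e), e)), 0))  →  m(0, cons(pair(a, e), 0), pair(pair(a, cons(cons(0, e), e)), 0))   [R1 at 2.1]
3. m(0, cons(pair(a, e), 0), pair(pair(a, cons(cons(0, e), e)), 0))  →  a   [R1 at ε]

a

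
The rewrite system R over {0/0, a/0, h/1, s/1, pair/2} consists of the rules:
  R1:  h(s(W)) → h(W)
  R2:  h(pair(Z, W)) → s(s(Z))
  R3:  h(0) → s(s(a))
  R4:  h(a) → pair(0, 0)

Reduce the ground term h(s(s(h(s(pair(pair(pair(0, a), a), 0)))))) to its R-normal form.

1. h(s(s(h(s(pair(pair(pair(0, a), a), 0))))))  →  h(s(h(s(pair(pair(pair(0, a), a), 0)))))   [R1 at ε]
2. h(s(h(s(pair(pair(pair(0, a), a), 0)))))  →  h(h(s(pair(pair(pair(0, a), a), 0))))   [R1 at ε]
3. h(h(s(pair(pair(pair(0, a), a), 0))))  →  h(h(pair(pair(pair(0, a), a), 0)))   [R1 at 1]
4. h(h(pair(pair(pair(0, a), a), 0)))  →  h(s(s(pair(pair(0, a), a))))   [R2 at 1]
5. h(s(s(pair(pair(0, a), a))))  →  h(s(pair(pair(0, a), a)))   [R1 at ε]
6. h(s(pair(pair(0, a), a)))  →  h(pair(pair(0, a), a))   [R1 at ε]
7. h(pair(pair(0, a), a))  →  s(s(pair(0, a)))   [R2 at ε]

s(s(pair(0, a)))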